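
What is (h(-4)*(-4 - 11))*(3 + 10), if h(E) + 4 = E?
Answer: 1560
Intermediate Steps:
h(E) = -4 + E
(h(-4)*(-4 - 11))*(3 + 10) = ((-4 - 4)*(-4 - 11))*(3 + 10) = -8*(-15)*13 = 120*13 = 1560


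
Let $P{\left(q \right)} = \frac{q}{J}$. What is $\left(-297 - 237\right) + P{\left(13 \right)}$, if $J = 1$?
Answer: $-521$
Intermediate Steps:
$P{\left(q \right)} = q$ ($P{\left(q \right)} = \frac{q}{1} = q 1 = q$)
$\left(-297 - 237\right) + P{\left(13 \right)} = \left(-297 - 237\right) + 13 = -534 + 13 = -521$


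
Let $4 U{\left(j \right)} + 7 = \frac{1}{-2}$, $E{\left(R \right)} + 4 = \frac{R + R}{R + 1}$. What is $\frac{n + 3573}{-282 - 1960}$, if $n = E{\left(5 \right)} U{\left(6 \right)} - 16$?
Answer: $- \frac{28491}{17936} \approx -1.5885$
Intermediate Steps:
$E{\left(R \right)} = -4 + \frac{2 R}{1 + R}$ ($E{\left(R \right)} = -4 + \frac{R + R}{R + 1} = -4 + \frac{2 R}{1 + R}$)
$U{\left(j \right)} = - \frac{15}{8}$ ($U{\left(j \right)} = - \frac{7}{4} + \frac{1}{4 \left(-2\right)} = - \frac{7}{4} + \frac{1}{4} \left(- \frac{1}{2}\right) = - \frac{7}{4} - \frac{1}{8} = - \frac{15}{8}$)
$n = - \frac{93}{8}$ ($n = \frac{2 \left(-2 - 5\right)}{1 + 5} \left(- \frac{15}{8}\right) - 16 = \frac{2 \left(-2 - 5\right)}{6} \left(- \frac{15}{8}\right) - 16 = 2 \cdot \frac{1}{6} \left(-7\right) \left(- \frac{15}{8}\right) - 16 = \left(- \frac{7}{3}\right) \left(- \frac{15}{8}\right) - 16 = \frac{35}{8} - 16 = - \frac{93}{8} \approx -11.625$)
$\frac{n + 3573}{-282 - 1960} = \frac{- \frac{93}{8} + 3573}{-282 - 1960} = \frac{28491}{8 \left(-2242\right)} = \frac{28491}{8} \left(- \frac{1}{2242}\right) = - \frac{28491}{17936}$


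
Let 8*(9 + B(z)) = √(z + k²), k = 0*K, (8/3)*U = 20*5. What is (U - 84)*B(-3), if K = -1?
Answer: 837/2 - 93*I*√3/16 ≈ 418.5 - 10.068*I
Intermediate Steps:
U = 75/2 (U = 3*(20*5)/8 = (3/8)*100 = 75/2 ≈ 37.500)
k = 0 (k = 0*(-1) = 0)
B(z) = -9 + √z/8 (B(z) = -9 + √(z + 0²)/8 = -9 + √(z + 0)/8 = -9 + √z/8)
(U - 84)*B(-3) = (75/2 - 84)*(-9 + √(-3)/8) = -93*(-9 + (I*√3)/8)/2 = -93*(-9 + I*√3/8)/2 = 837/2 - 93*I*√3/16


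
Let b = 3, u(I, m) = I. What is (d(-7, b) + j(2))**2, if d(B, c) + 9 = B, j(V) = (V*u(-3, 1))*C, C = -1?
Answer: 100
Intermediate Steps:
j(V) = 3*V (j(V) = (V*(-3))*(-1) = -3*V*(-1) = 3*V)
d(B, c) = -9 + B
(d(-7, b) + j(2))**2 = ((-9 - 7) + 3*2)**2 = (-16 + 6)**2 = (-10)**2 = 100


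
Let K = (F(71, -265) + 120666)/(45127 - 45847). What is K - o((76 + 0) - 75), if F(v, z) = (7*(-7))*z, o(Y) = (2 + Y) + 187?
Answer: -270451/720 ≈ -375.63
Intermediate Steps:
o(Y) = 189 + Y
F(v, z) = -49*z
K = -133651/720 (K = (-49*(-265) + 120666)/(45127 - 45847) = (12985 + 120666)/(-720) = 133651*(-1/720) = -133651/720 ≈ -185.63)
K - o((76 + 0) - 75) = -133651/720 - (189 + ((76 + 0) - 75)) = -133651/720 - (189 + (76 - 75)) = -133651/720 - (189 + 1) = -133651/720 - 1*190 = -133651/720 - 190 = -270451/720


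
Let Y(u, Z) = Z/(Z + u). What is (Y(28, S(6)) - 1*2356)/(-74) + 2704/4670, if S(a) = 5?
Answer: 184831489/5702070 ≈ 32.415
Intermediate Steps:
(Y(28, S(6)) - 1*2356)/(-74) + 2704/4670 = (5/(5 + 28) - 1*2356)/(-74) + 2704/4670 = (5/33 - 2356)*(-1/74) + 2704*(1/4670) = (5*(1/33) - 2356)*(-1/74) + 1352/2335 = (5/33 - 2356)*(-1/74) + 1352/2335 = -77743/33*(-1/74) + 1352/2335 = 77743/2442 + 1352/2335 = 184831489/5702070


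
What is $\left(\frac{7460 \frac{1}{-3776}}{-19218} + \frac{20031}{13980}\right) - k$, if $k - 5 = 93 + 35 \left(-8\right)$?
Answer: $\frac{3876889516781}{21135187680} \approx 183.43$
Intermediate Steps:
$k = -182$ ($k = 5 + \left(93 + 35 \left(-8\right)\right) = 5 + \left(93 - 280\right) = 5 - 187 = -182$)
$\left(\frac{7460 \frac{1}{-3776}}{-19218} + \frac{20031}{13980}\right) - k = \left(\frac{7460 \frac{1}{-3776}}{-19218} + \frac{20031}{13980}\right) - -182 = \left(7460 \left(- \frac{1}{3776}\right) \left(- \frac{1}{19218}\right) + 20031 \cdot \frac{1}{13980}\right) + 182 = \left(\left(- \frac{1865}{944}\right) \left(- \frac{1}{19218}\right) + \frac{6677}{4660}\right) + 182 = \left(\frac{1865}{18141792} + \frac{6677}{4660}\right) + 182 = \frac{30285359021}{21135187680} + 182 = \frac{3876889516781}{21135187680}$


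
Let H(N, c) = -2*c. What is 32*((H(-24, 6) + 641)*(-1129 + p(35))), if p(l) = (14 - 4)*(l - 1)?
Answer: -15880992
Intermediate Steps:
p(l) = -10 + 10*l (p(l) = 10*(-1 + l) = -10 + 10*l)
32*((H(-24, 6) + 641)*(-1129 + p(35))) = 32*((-2*6 + 641)*(-1129 + (-10 + 10*35))) = 32*((-12 + 641)*(-1129 + (-10 + 350))) = 32*(629*(-1129 + 340)) = 32*(629*(-789)) = 32*(-496281) = -15880992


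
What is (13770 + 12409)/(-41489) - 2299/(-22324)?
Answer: -489036785/926200436 ≈ -0.52800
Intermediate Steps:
(13770 + 12409)/(-41489) - 2299/(-22324) = 26179*(-1/41489) - 2299*(-1/22324) = -26179/41489 + 2299/22324 = -489036785/926200436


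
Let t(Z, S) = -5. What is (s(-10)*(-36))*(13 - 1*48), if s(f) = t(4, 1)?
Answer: -6300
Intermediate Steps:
s(f) = -5
(s(-10)*(-36))*(13 - 1*48) = (-5*(-36))*(13 - 1*48) = 180*(13 - 48) = 180*(-35) = -6300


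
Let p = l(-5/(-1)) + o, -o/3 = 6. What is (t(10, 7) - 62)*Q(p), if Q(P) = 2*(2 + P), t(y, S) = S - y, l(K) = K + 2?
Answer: 1170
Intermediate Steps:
o = -18 (o = -3*6 = -18)
l(K) = 2 + K
p = -11 (p = (2 - 5/(-1)) - 18 = (2 - 5*(-1)) - 18 = (2 + 5) - 18 = 7 - 18 = -11)
Q(P) = 4 + 2*P
(t(10, 7) - 62)*Q(p) = ((7 - 1*10) - 62)*(4 + 2*(-11)) = ((7 - 10) - 62)*(4 - 22) = (-3 - 62)*(-18) = -65*(-18) = 1170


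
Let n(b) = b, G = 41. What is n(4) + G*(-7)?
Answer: -283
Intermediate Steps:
n(4) + G*(-7) = 4 + 41*(-7) = 4 - 287 = -283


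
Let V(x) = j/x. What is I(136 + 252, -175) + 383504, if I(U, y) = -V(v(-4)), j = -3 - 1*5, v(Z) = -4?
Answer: 383502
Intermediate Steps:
j = -8 (j = -3 - 5 = -8)
V(x) = -8/x
I(U, y) = -2 (I(U, y) = -(-8)/(-4) = -(-8)*(-1)/4 = -1*2 = -2)
I(136 + 252, -175) + 383504 = -2 + 383504 = 383502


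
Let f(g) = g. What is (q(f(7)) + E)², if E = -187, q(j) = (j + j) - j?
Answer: 32400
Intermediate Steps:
q(j) = j (q(j) = 2*j - j = j)
(q(f(7)) + E)² = (7 - 187)² = (-180)² = 32400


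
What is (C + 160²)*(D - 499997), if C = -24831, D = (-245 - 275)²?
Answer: -176560093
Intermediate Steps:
D = 270400 (D = (-520)² = 270400)
(C + 160²)*(D - 499997) = (-24831 + 160²)*(270400 - 499997) = (-24831 + 25600)*(-229597) = 769*(-229597) = -176560093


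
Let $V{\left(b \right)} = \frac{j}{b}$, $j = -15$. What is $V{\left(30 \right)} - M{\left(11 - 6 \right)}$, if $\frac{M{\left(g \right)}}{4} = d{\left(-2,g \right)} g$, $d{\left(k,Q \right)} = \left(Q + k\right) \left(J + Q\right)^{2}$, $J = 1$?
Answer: $- \frac{4321}{2} \approx -2160.5$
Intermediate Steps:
$d{\left(k,Q \right)} = \left(1 + Q\right)^{2} \left(Q + k\right)$ ($d{\left(k,Q \right)} = \left(Q + k\right) \left(1 + Q\right)^{2} = \left(1 + Q\right)^{2} \left(Q + k\right)$)
$M{\left(g \right)} = 4 g \left(1 + g\right)^{2} \left(-2 + g\right)$ ($M{\left(g \right)} = 4 \left(1 + g\right)^{2} \left(g - 2\right) g = 4 \left(1 + g\right)^{2} \left(-2 + g\right) g = 4 g \left(1 + g\right)^{2} \left(-2 + g\right)$)
$V{\left(b \right)} = - \frac{15}{b}$
$V{\left(30 \right)} - M{\left(11 - 6 \right)} = - \frac{15}{30} - 4 \left(11 - 6\right) \left(1 + \left(11 - 6\right)\right)^{2} \left(-2 + \left(11 - 6\right)\right) = \left(-15\right) \frac{1}{30} - 4 \left(11 - 6\right) \left(1 + \left(11 - 6\right)\right)^{2} \left(-2 + \left(11 - 6\right)\right) = - \frac{1}{2} - 4 \cdot 5 \left(1 + 5\right)^{2} \left(-2 + 5\right) = - \frac{1}{2} - 4 \cdot 5 \cdot 6^{2} \cdot 3 = - \frac{1}{2} - 4 \cdot 5 \cdot 36 \cdot 3 = - \frac{1}{2} - 2160 = - \frac{4321}{2}$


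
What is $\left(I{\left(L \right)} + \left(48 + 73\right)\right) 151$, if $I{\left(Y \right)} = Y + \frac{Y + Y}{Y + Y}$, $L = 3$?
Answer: $18875$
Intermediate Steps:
$I{\left(Y \right)} = 1 + Y$ ($I{\left(Y \right)} = Y + \frac{2 Y}{2 Y} = Y + 2 Y \frac{1}{2 Y} = Y + 1 = 1 + Y$)
$\left(I{\left(L \right)} + \left(48 + 73\right)\right) 151 = \left(\left(1 + 3\right) + \left(48 + 73\right)\right) 151 = \left(4 + 121\right) 151 = 125 \cdot 151 = 18875$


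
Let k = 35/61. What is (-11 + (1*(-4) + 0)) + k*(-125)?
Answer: -5290/61 ≈ -86.721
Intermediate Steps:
k = 35/61 (k = 35*(1/61) = 35/61 ≈ 0.57377)
(-11 + (1*(-4) + 0)) + k*(-125) = (-11 + (1*(-4) + 0)) + (35/61)*(-125) = (-11 + (-4 + 0)) - 4375/61 = (-11 - 4) - 4375/61 = -15 - 4375/61 = -5290/61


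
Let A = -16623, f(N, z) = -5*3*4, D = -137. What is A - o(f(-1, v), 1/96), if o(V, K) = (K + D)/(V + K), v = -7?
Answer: -95745008/5759 ≈ -16625.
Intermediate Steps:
f(N, z) = -60 (f(N, z) = -15*4 = -60)
o(V, K) = (-137 + K)/(K + V) (o(V, K) = (K - 137)/(V + K) = (-137 + K)/(K + V))
A - o(f(-1, v), 1/96) = -16623 - (-137 + 1/96)/(1/96 - 60) = -16623 - (-13151)/((-5759/96)*96) = -16623 - (-96)*(-13151)/(5759*96) = -16623 - 1*13151/5759 = -16623 - 13151/5759 = -95745008/5759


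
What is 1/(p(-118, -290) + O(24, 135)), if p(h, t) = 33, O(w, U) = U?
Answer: 1/168 ≈ 0.0059524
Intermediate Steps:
1/(p(-118, -290) + O(24, 135)) = 1/(33 + 135) = 1/168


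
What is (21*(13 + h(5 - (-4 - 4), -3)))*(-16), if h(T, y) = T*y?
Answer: 8736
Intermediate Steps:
(21*(13 + h(5 - (-4 - 4), -3)))*(-16) = (21*(13 + (5 - (-4 - 4))*(-3)))*(-16) = (21*(13 + (5 - 1*(-8))*(-3)))*(-16) = (21*(13 + (5 + 8)*(-3)))*(-16) = (21*(13 + 13*(-3)))*(-16) = (21*(13 - 39))*(-16) = (21*(-26))*(-16) = -546*(-16) = 8736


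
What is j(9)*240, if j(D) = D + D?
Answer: 4320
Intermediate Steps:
j(D) = 2*D
j(9)*240 = (2*9)*240 = 18*240 = 4320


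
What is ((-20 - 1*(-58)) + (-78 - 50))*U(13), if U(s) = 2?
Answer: -180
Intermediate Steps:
((-20 - 1*(-58)) + (-78 - 50))*U(13) = ((-20 - 1*(-58)) + (-78 - 50))*2 = ((-20 + 58) - 128)*2 = (38 - 128)*2 = -90*2 = -180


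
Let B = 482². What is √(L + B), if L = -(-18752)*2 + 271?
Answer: 3*√30011 ≈ 519.71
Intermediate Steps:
L = 37775 (L = -293*(-128) + 271 = 37504 + 271 = 37775)
B = 232324
√(L + B) = √(37775 + 232324) = √270099 = 3*√30011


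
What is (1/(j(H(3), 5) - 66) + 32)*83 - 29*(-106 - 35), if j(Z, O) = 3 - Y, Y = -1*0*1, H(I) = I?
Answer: 424852/63 ≈ 6743.7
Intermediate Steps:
Y = 0 (Y = 0*1 = 0)
j(Z, O) = 3 (j(Z, O) = 3 - 1*0 = 3 + 0 = 3)
(1/(j(H(3), 5) - 66) + 32)*83 - 29*(-106 - 35) = (1/(3 - 66) + 32)*83 - 29*(-106 - 35) = (1/(-63) + 32)*83 - 29*(-141) = (-1/63 + 32)*83 - 1*(-4089) = (2015/63)*83 + 4089 = 167245/63 + 4089 = 424852/63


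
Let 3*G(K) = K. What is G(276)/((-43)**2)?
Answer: 92/1849 ≈ 0.049757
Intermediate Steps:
G(K) = K/3
G(276)/((-43)**2) = ((1/3)*276)/((-43)**2) = 92/1849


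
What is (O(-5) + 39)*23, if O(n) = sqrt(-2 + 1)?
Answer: 897 + 23*I ≈ 897.0 + 23.0*I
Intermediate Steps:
O(n) = I (O(n) = sqrt(-1) = I)
(O(-5) + 39)*23 = (I + 39)*23 = (39 + I)*23 = 897 + 23*I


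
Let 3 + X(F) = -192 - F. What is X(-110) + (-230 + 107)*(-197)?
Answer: 24146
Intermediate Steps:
X(F) = -195 - F (X(F) = -3 + (-192 - F) = -195 - F)
X(-110) + (-230 + 107)*(-197) = (-195 - 1*(-110)) + (-230 + 107)*(-197) = (-195 + 110) - 123*(-197) = -85 + 24231 = 24146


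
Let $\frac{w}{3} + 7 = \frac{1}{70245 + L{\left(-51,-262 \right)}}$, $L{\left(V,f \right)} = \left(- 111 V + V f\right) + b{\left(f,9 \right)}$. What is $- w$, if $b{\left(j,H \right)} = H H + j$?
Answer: $\frac{1870824}{89087} \approx 21.0$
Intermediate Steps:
$b{\left(j,H \right)} = j + H^{2}$ ($b{\left(j,H \right)} = H^{2} + j = j + H^{2}$)
$L{\left(V,f \right)} = 81 + f - 111 V + V f$ ($L{\left(V,f \right)} = \left(- 111 V + V f\right) + \left(f + 9^{2}\right) = \left(- 111 V + V f\right) + \left(f + 81\right) = \left(- 111 V + V f\right) + \left(81 + f\right) = 81 + f - 111 V + V f$)
$w = - \frac{1870824}{89087}$ ($w = -21 + \frac{3}{70245 - -18842} = -21 + \frac{3}{70245 + \left(81 - 262 + 5661 + 13362\right)} = -21 + \frac{3}{70245 + 18842} = -21 + \frac{3}{89087} = - \frac{1870824}{89087} \approx -21.0$)
$- w = \left(-1\right) \left(- \frac{1870824}{89087}\right) = \frac{1870824}{89087}$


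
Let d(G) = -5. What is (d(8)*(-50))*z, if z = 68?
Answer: 17000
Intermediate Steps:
(d(8)*(-50))*z = -5*(-50)*68 = 250*68 = 17000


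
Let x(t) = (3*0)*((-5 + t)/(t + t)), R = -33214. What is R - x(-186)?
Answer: -33214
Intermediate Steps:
x(t) = 0 (x(t) = 0*((-5 + t)/((2*t))) = 0*((-5 + t)*(1/(2*t))) = 0*((-5 + t)/(2*t)) = 0)
R - x(-186) = -33214 - 1*0 = -33214 + 0 = -33214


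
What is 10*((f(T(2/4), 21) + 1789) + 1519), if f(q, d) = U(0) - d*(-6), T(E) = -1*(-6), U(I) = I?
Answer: 34340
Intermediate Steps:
T(E) = 6
f(q, d) = 6*d (f(q, d) = 0 - d*(-6) = 0 - (-6)*d = 0 + 6*d = 6*d)
10*((f(T(2/4), 21) + 1789) + 1519) = 10*((6*21 + 1789) + 1519) = 10*((126 + 1789) + 1519) = 10*(1915 + 1519) = 10*3434 = 34340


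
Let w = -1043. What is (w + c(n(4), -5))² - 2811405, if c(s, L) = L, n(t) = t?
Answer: -1713101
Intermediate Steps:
(w + c(n(4), -5))² - 2811405 = (-1043 - 5)² - 2811405 = (-1048)² - 2811405 = 1098304 - 2811405 = -1713101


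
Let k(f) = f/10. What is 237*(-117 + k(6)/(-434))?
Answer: -60172641/2170 ≈ -27729.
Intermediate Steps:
k(f) = f/10 (k(f) = f*(⅒) = f/10)
237*(-117 + k(6)/(-434)) = 237*(-117 + ((⅒)*6)/(-434)) = 237*(-117 + (⅗)*(-1/434)) = 237*(-117 - 3/2170) = 237*(-253893/2170) = -60172641/2170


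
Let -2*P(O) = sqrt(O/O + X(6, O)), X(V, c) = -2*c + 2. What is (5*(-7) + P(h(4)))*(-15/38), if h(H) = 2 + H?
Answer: 525/38 + 45*I/76 ≈ 13.816 + 0.5921*I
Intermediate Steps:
X(V, c) = 2 - 2*c
P(O) = -sqrt(3 - 2*O)/2 (P(O) = -sqrt(O/O + (2 - 2*O))/2 = -sqrt(1 + (2 - 2*O))/2 = -sqrt(3 - 2*O)/2)
(5*(-7) + P(h(4)))*(-15/38) = (5*(-7) - sqrt(3 - 2*(2 + 4))/2)*(-15/38) = (-35 - sqrt(3 - 2*6)/2)*(-15*1/38) = (-35 - sqrt(3 - 12)/2)*(-15/38) = (-35 - 3*I/2)*(-15/38) = 525/38 + 45*I/76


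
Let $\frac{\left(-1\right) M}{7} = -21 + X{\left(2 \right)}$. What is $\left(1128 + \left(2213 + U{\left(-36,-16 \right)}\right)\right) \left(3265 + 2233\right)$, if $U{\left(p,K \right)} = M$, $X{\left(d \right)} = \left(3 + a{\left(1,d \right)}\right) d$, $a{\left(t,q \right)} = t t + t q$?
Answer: $18715192$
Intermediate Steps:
$a{\left(t,q \right)} = t^{2} + q t$
$X{\left(d \right)} = d \left(4 + d\right)$ ($X{\left(d \right)} = \left(3 + 1 \left(d + 1\right)\right) d = \left(3 + 1 \left(1 + d\right)\right) d = \left(3 + \left(1 + d\right)\right) d = \left(4 + d\right) d = d \left(4 + d\right)$)
$M = 63$ ($M = - 7 \left(-21 + 2 \left(4 + 2\right)\right) = - 7 \left(-21 + 2 \cdot 6\right) = - 7 \left(-21 + 12\right) = \left(-7\right) \left(-9\right) = 63$)
$U{\left(p,K \right)} = 63$
$\left(1128 + \left(2213 + U{\left(-36,-16 \right)}\right)\right) \left(3265 + 2233\right) = \left(1128 + \left(2213 + 63\right)\right) \left(3265 + 2233\right) = \left(1128 + 2276\right) 5498 = 3404 \cdot 5498 = 18715192$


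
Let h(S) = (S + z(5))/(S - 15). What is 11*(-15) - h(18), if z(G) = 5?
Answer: -518/3 ≈ -172.67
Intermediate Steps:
h(S) = (5 + S)/(-15 + S) (h(S) = (S + 5)/(S - 15) = (5 + S)/(-15 + S))
11*(-15) - h(18) = 11*(-15) - (5 + 18)/(-15 + 18) = -165 - 23/3 = -518/3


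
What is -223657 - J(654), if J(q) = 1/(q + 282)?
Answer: -209342953/936 ≈ -2.2366e+5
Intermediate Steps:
J(q) = 1/(282 + q)
-223657 - J(654) = -223657 - 1/(282 + 654) = -223657 - 1/936 = -209342953/936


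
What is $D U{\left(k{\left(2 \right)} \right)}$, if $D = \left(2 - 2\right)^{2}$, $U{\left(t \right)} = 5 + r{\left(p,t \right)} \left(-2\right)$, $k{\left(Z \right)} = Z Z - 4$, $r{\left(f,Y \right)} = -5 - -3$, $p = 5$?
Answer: $0$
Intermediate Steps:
$r{\left(f,Y \right)} = -2$ ($r{\left(f,Y \right)} = -5 + 3 = -2$)
$k{\left(Z \right)} = -4 + Z^{2}$ ($k{\left(Z \right)} = Z^{2} - 4 = -4 + Z^{2}$)
$U{\left(t \right)} = 9$ ($U{\left(t \right)} = 5 - -4 = 5 + 4 = 9$)
$D = 0$ ($D = 0^{2} = 0$)
$D U{\left(k{\left(2 \right)} \right)} = 0 \cdot 9 = 0$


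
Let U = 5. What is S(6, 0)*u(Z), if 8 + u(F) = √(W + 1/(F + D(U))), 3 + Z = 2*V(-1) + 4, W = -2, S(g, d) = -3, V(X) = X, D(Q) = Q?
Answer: 24 - 3*I*√7/2 ≈ 24.0 - 3.9686*I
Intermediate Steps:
Z = -1 (Z = -3 + (2*(-1) + 4) = -3 + (-2 + 4) = -3 + 2 = -1)
u(F) = -8 + √(-2 + 1/(5 + F)) (u(F) = -8 + √(-2 + 1/(F + 5)) = -8 + √(-2 + 1/(5 + F)))
S(6, 0)*u(Z) = -3*(-8 + √((-9 - 2*(-1))/(5 - 1))) = -3*(-8 + √((-9 + 2)/4)) = -3*(-8 + √((¼)*(-7))) = -3*(-8 + √(-7/4)) = -3*(-8 + I*√7/2) = 24 - 3*I*√7/2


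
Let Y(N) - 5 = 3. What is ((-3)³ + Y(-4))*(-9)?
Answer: 171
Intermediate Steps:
Y(N) = 8 (Y(N) = 5 + 3 = 8)
((-3)³ + Y(-4))*(-9) = ((-3)³ + 8)*(-9) = (-27 + 8)*(-9) = -19*(-9) = 171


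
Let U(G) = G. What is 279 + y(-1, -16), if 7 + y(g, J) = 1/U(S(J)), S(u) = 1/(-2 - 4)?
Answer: 266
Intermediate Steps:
S(u) = -⅙ (S(u) = 1/(-6) = -⅙)
y(g, J) = -13 (y(g, J) = -7 + 1/(-⅙) = -7 - 6 = -13)
279 + y(-1, -16) = 279 - 13 = 266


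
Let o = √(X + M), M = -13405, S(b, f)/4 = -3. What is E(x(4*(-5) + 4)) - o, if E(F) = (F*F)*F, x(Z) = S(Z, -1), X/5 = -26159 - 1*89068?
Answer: -1728 - 2*I*√147385 ≈ -1728.0 - 767.82*I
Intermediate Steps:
S(b, f) = -12 (S(b, f) = 4*(-3) = -12)
X = -576135 (X = 5*(-26159 - 1*89068) = 5*(-26159 - 89068) = 5*(-115227) = -576135)
x(Z) = -12
E(F) = F³ (E(F) = F²*F = F³)
o = 2*I*√147385 (o = √(-576135 - 13405) = √(-589540) = 2*I*√147385 ≈ 767.82*I)
E(x(4*(-5) + 4)) - o = (-12)³ - 2*I*√147385 = -1728 - 2*I*√147385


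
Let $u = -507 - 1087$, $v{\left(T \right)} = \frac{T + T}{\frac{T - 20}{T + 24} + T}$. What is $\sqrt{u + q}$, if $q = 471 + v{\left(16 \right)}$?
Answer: $\frac{i \sqrt{28339683}}{159} \approx 33.481 i$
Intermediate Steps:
$v{\left(T \right)} = \frac{2 T}{T + \frac{-20 + T}{24 + T}}$ ($v{\left(T \right)} = \frac{2 T}{\frac{-20 + T}{24 + T} + T} = \frac{2 T}{T + \frac{-20 + T}{24 + T}}$)
$q = \frac{75209}{159}$ ($q = 471 + 2 \cdot 16 \frac{1}{-20 + 16^{2} + 25 \cdot 16} \left(24 + 16\right) = 471 + 2 \cdot 16 \frac{1}{-20 + 256 + 400} \cdot 40 = 471 + 2 \cdot 16 \cdot \frac{1}{636} \cdot 40 = 471 + \frac{320}{159} = \frac{75209}{159} \approx 473.01$)
$u = -1594$ ($u = -507 - 1087 = -1594$)
$\sqrt{u + q} = \sqrt{-1594 + \frac{75209}{159}} = \sqrt{- \frac{178237}{159}} = \frac{i \sqrt{28339683}}{159}$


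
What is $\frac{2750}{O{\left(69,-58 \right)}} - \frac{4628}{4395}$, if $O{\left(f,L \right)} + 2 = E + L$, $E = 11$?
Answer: $- \frac{12313022}{215355} \approx -57.175$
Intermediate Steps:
$O{\left(f,L \right)} = 9 + L$ ($O{\left(f,L \right)} = -2 + \left(11 + L\right) = 9 + L$)
$\frac{2750}{O{\left(69,-58 \right)}} - \frac{4628}{4395} = \frac{2750}{9 - 58} - \frac{4628}{4395} = \frac{2750}{-49} - \frac{4628}{4395} = 2750 \left(- \frac{1}{49}\right) - \frac{4628}{4395} = - \frac{2750}{49} - \frac{4628}{4395} = - \frac{12313022}{215355}$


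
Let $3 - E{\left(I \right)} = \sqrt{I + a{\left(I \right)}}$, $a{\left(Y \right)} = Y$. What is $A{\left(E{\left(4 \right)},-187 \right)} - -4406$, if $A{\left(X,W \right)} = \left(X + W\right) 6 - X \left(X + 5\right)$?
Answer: $3270 + 10 \sqrt{2} \approx 3284.1$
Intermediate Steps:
$E{\left(I \right)} = 3 - \sqrt{2} \sqrt{I}$ ($E{\left(I \right)} = 3 - \sqrt{I + I} = 3 - \sqrt{2 I} = 3 - \sqrt{2} \sqrt{I}$)
$A{\left(X,W \right)} = 6 W + 6 X - X \left(5 + X\right)$ ($A{\left(X,W \right)} = \left(W + X\right) 6 - X \left(5 + X\right) = \left(6 W + 6 X\right) - X \left(5 + X\right) = 6 W + 6 X - X \left(5 + X\right)$)
$A{\left(E{\left(4 \right)},-187 \right)} - -4406 = \left(\left(3 - \sqrt{2} \sqrt{4}\right) - \left(3 - \sqrt{2} \sqrt{4}\right)^{2} + 6 \left(-187\right)\right) - -4406 = \left(\left(3 - \sqrt{2} \cdot 2\right) - \left(3 - \sqrt{2} \cdot 2\right)^{2} - 1122\right) + 4406 = \left(\left(3 - 2 \sqrt{2}\right) - \left(3 - 2 \sqrt{2}\right)^{2} - 1122\right) + 4406 = \left(-1119 - \left(3 - 2 \sqrt{2}\right)^{2} - 2 \sqrt{2}\right) + 4406 = 3287 - \left(3 - 2 \sqrt{2}\right)^{2} - 2 \sqrt{2}$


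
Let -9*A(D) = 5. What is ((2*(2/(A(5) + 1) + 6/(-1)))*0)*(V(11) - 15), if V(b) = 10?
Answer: 0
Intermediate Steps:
A(D) = -5/9 (A(D) = -1/9*5 = -5/9)
((2*(2/(A(5) + 1) + 6/(-1)))*0)*(V(11) - 15) = ((2*(2/(-5/9 + 1) + 6/(-1)))*0)*(10 - 15) = ((2*(2/(4/9) + 6*(-1)))*0)*(-5) = ((2*(2*(9/4) - 6))*0)*(-5) = ((2*(9/2 - 6))*0)*(-5) = ((2*(-3/2))*0)*(-5) = -3*0*(-5) = 0*(-5) = 0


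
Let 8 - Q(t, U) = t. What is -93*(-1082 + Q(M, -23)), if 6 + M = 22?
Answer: 101370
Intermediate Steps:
M = 16 (M = -6 + 22 = 16)
Q(t, U) = 8 - t
-93*(-1082 + Q(M, -23)) = -93*(-1082 + (8 - 1*16)) = -93*(-1082 + (8 - 16)) = -93*(-1082 - 8) = -93*(-1090) = 101370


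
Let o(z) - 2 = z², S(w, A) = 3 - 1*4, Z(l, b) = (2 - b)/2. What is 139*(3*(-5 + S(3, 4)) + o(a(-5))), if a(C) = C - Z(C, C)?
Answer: 31275/4 ≈ 7818.8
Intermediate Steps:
Z(l, b) = 1 - b/2 (Z(l, b) = (2 - b)*(½) = 1 - b/2)
S(w, A) = -1 (S(w, A) = 3 - 4 = -1)
a(C) = -1 + 3*C/2 (a(C) = C - (1 - C/2) = C + (-1 + C/2) = -1 + 3*C/2)
o(z) = 2 + z²
139*(3*(-5 + S(3, 4)) + o(a(-5))) = 139*(3*(-5 - 1) + (2 + (-1 + (3/2)*(-5))²)) = 139*(3*(-6) + (2 + (-1 - 15/2)²)) = 139*(-18 + (2 + (-17/2)²)) = 139*(-18 + (2 + 289/4)) = 139*(-18 + 297/4) = 139*(225/4) = 31275/4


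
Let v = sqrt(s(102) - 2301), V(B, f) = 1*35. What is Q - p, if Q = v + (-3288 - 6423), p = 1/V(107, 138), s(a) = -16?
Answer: -339886/35 + I*sqrt(2317) ≈ -9711.0 + 48.135*I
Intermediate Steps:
V(B, f) = 35
v = I*sqrt(2317) (v = sqrt(-16 - 2301) = sqrt(-2317) = I*sqrt(2317) ≈ 48.135*I)
p = 1/35 ≈ 0.028571
Q = -9711 + I*sqrt(2317) (Q = I*sqrt(2317) + (-3288 - 6423) = I*sqrt(2317) - 9711 = -9711 + I*sqrt(2317) ≈ -9711.0 + 48.135*I)
Q - p = (-9711 + I*sqrt(2317)) - 1*1/35 = (-9711 + I*sqrt(2317)) - 1/35 = -339886/35 + I*sqrt(2317)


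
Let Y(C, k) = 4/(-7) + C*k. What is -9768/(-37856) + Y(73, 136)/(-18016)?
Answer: -1561191/5328232 ≈ -0.29300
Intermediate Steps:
Y(C, k) = -4/7 + C*k (Y(C, k) = 4*(-1/7) + C*k = -4/7 + C*k)
-9768/(-37856) + Y(73, 136)/(-18016) = -9768/(-37856) + (-4/7 + 73*136)/(-18016) = -9768*(-1/37856) + (-4/7 + 9928)*(-1/18016) = 1221/4732 + (69492/7)*(-1/18016) = 1221/4732 - 17373/31528 = -1561191/5328232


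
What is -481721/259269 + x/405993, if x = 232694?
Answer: -6440238727/5012447577 ≈ -1.2848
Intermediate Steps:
-481721/259269 + x/405993 = -481721/259269 + 232694/405993 = -481721*1/259269 + 232694*(1/405993) = -481721/259269 + 33242/57999 = -6440238727/5012447577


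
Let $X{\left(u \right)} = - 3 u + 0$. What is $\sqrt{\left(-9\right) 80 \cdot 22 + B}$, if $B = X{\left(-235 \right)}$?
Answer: $i \sqrt{15135} \approx 123.02 i$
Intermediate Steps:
$X{\left(u \right)} = - 3 u$
$B = 705$ ($B = \left(-3\right) \left(-235\right) = 705$)
$\sqrt{\left(-9\right) 80 \cdot 22 + B} = \sqrt{\left(-9\right) 80 \cdot 22 + 705} = \sqrt{\left(-720\right) 22 + 705} = \sqrt{-15840 + 705} = \sqrt{-15135} = i \sqrt{15135}$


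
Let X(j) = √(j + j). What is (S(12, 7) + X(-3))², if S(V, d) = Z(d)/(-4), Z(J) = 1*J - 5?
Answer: -23/4 - I*√6 ≈ -5.75 - 2.4495*I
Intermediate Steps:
Z(J) = -5 + J (Z(J) = J - 5 = -5 + J)
S(V, d) = 5/4 - d/4 (S(V, d) = (-5 + d)/(-4) = (-5 + d)*(-¼) = 5/4 - d/4)
X(j) = √2*√j (X(j) = √(2*j) = √2*√j)
(S(12, 7) + X(-3))² = ((5/4 - ¼*7) + √2*√(-3))² = ((5/4 - 7/4) + √2*(I*√3))² = (-½ + I*√6)²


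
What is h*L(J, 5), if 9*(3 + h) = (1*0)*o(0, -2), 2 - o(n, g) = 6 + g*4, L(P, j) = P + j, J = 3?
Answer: -24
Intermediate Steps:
o(n, g) = -4 - 4*g (o(n, g) = 2 - (6 + g*4) = 2 - (6 + 4*g) = 2 + (-6 - 4*g) = -4 - 4*g)
h = -3 (h = -3 + ((1*0)*(-4 - 4*(-2)))/9 = -3 + (0*(-4 + 8))/9 = -3 + (0*4)/9 = -3 + (⅑)*0 = -3 + 0 = -3)
h*L(J, 5) = -3*(3 + 5) = -3*8 = -24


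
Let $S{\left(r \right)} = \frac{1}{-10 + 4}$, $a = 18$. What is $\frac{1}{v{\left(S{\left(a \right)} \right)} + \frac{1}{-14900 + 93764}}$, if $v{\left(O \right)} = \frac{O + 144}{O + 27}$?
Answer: $\frac{12697104}{68059793} \approx 0.18656$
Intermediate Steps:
$S{\left(r \right)} = - \frac{1}{6}$ ($S{\left(r \right)} = \frac{1}{-6} = - \frac{1}{6}$)
$v{\left(O \right)} = \frac{144 + O}{27 + O}$
$\frac{1}{v{\left(S{\left(a \right)} \right)} + \frac{1}{-14900 + 93764}} = \frac{1}{\frac{144 - \frac{1}{6}}{27 - \frac{1}{6}} + \frac{1}{-14900 + 93764}} = \frac{1}{\frac{1}{\frac{161}{6}} \cdot \frac{863}{6} + \frac{1}{78864}} = \frac{1}{\frac{6}{161} \cdot \frac{863}{6} + \frac{1}{78864}} = \frac{1}{\frac{863}{161} + \frac{1}{78864}} = \frac{1}{\frac{68059793}{12697104}} = \frac{12697104}{68059793}$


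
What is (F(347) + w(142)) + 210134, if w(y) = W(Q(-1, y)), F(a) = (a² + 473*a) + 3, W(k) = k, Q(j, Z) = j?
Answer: 494676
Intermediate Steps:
F(a) = 3 + a² + 473*a
w(y) = -1
(F(347) + w(142)) + 210134 = ((3 + 347² + 473*347) - 1) + 210134 = ((3 + 120409 + 164131) - 1) + 210134 = (284543 - 1) + 210134 = 284542 + 210134 = 494676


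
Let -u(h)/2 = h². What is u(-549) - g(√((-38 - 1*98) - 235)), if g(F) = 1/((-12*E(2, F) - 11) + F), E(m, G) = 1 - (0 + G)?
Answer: -38113964833/63228 + 13*I*√371/63228 ≈ -6.028e+5 + 0.0039602*I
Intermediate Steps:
u(h) = -2*h²
E(m, G) = 1 - G
g(F) = 1/(-23 + 13*F) (g(F) = 1/((-12*(1 - F) - 11) + F) = 1/(((-12 + 12*F) - 11) + F) = 1/((-23 + 12*F) + F) = 1/(-23 + 13*F))
u(-549) - g(√((-38 - 1*98) - 235)) = -2*(-549)² - 1/(-23 + 13*√((-38 - 1*98) - 235)) = -2*301401 - 1/(-23 + 13*√((-38 - 98) - 235)) = -602802 - 1/(-23 + 13*√(-136 - 235)) = -602802 - 1/(-23 + 13*√(-371)) = -602802 - 1/(-23 + 13*(I*√371)) = -602802 - 1/(-23 + 13*I*√371)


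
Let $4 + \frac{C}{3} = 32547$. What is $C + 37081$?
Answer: $134710$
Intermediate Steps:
$C = 97629$ ($C = -12 + 3 \cdot 32547 = -12 + 97641 = 97629$)
$C + 37081 = 97629 + 37081 = 134710$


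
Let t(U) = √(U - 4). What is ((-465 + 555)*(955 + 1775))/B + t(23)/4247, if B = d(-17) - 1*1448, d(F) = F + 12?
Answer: -245700/1453 + √19/4247 ≈ -169.10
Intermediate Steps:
d(F) = 12 + F
B = -1453 (B = (12 - 17) - 1*1448 = -5 - 1448 = -1453)
t(U) = √(-4 + U)
((-465 + 555)*(955 + 1775))/B + t(23)/4247 = ((-465 + 555)*(955 + 1775))/(-1453) + √(-4 + 23)/4247 = (90*2730)*(-1/1453) + √19*(1/4247) = 245700*(-1/1453) + √19/4247 = -245700/1453 + √19/4247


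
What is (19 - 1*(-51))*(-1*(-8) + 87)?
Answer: 6650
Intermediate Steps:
(19 - 1*(-51))*(-1*(-8) + 87) = (19 + 51)*(8 + 87) = 70*95 = 6650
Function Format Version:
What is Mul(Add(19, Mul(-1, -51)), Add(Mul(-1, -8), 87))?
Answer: 6650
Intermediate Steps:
Mul(Add(19, Mul(-1, -51)), Add(Mul(-1, -8), 87)) = Mul(Add(19, 51), Add(8, 87)) = Mul(70, 95) = 6650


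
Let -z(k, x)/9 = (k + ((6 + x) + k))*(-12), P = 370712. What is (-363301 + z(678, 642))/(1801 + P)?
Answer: -146869/372513 ≈ -0.39427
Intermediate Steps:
z(k, x) = 648 + 108*x + 216*k (z(k, x) = -9*(k + ((6 + x) + k))*(-12) = -9*(k + (6 + k + x))*(-12) = -9*(6 + x + 2*k)*(-12) = -9*(-72 - 24*k - 12*x) = 648 + 108*x + 216*k)
(-363301 + z(678, 642))/(1801 + P) = (-363301 + (648 + 108*642 + 216*678))/(1801 + 370712) = (-363301 + (648 + 69336 + 146448))/372513 = (-363301 + 216432)*(1/372513) = -146869*1/372513 = -146869/372513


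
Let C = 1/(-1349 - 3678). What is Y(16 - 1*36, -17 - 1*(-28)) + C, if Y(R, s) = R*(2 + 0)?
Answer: -201081/5027 ≈ -40.000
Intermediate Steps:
C = -1/5027 (C = 1/(-5027) = -1/5027 ≈ -0.00019893)
Y(R, s) = 2*R (Y(R, s) = R*2 = 2*R)
Y(16 - 1*36, -17 - 1*(-28)) + C = 2*(16 - 1*36) - 1/5027 = 2*(16 - 36) - 1/5027 = 2*(-20) - 1/5027 = -40 - 1/5027 = -201081/5027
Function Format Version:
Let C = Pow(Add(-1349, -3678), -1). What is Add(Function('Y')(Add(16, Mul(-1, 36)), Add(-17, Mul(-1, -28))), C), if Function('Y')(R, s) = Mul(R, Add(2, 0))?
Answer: Rational(-201081, 5027) ≈ -40.000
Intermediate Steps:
C = Rational(-1, 5027) (C = Pow(-5027, -1) = Rational(-1, 5027) ≈ -0.00019893)
Function('Y')(R, s) = Mul(2, R) (Function('Y')(R, s) = Mul(R, 2) = Mul(2, R))
Add(Function('Y')(Add(16, Mul(-1, 36)), Add(-17, Mul(-1, -28))), C) = Add(Mul(2, Add(16, Mul(-1, 36))), Rational(-1, 5027)) = Add(Mul(2, Add(16, -36)), Rational(-1, 5027)) = Add(Mul(2, -20), Rational(-1, 5027)) = Add(-40, Rational(-1, 5027)) = Rational(-201081, 5027)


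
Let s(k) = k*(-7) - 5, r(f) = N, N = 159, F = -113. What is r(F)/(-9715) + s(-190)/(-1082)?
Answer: -13044413/10511630 ≈ -1.2409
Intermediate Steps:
r(f) = 159
s(k) = -5 - 7*k (s(k) = -7*k - 5 = -5 - 7*k)
r(F)/(-9715) + s(-190)/(-1082) = 159/(-9715) + (-5 - 7*(-190))/(-1082) = 159*(-1/9715) + (-5 + 1330)*(-1/1082) = -159/9715 + 1325*(-1/1082) = -159/9715 - 1325/1082 = -13044413/10511630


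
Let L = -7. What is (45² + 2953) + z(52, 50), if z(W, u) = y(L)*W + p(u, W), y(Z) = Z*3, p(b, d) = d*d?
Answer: 6590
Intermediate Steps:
p(b, d) = d²
y(Z) = 3*Z
z(W, u) = W² - 21*W (z(W, u) = (3*(-7))*W + W² = -21*W + W² = W² - 21*W)
(45² + 2953) + z(52, 50) = (45² + 2953) + 52*(-21 + 52) = (2025 + 2953) + 52*31 = 4978 + 1612 = 6590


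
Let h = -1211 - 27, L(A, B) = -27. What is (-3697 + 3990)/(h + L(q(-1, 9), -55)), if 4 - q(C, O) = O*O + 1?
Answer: -293/1265 ≈ -0.23162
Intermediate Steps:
q(C, O) = 3 - O**2 (q(C, O) = 4 - (O*O + 1) = 4 - (O**2 + 1) = 4 - (1 + O**2) = 4 + (-1 - O**2) = 3 - O**2)
h = -1238
(-3697 + 3990)/(h + L(q(-1, 9), -55)) = (-3697 + 3990)/(-1238 - 27) = 293/(-1265) = 293*(-1/1265) = -293/1265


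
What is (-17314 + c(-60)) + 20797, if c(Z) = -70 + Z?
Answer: 3353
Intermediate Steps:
(-17314 + c(-60)) + 20797 = (-17314 + (-70 - 60)) + 20797 = (-17314 - 130) + 20797 = -17444 + 20797 = 3353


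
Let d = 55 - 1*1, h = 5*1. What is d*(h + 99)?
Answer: 5616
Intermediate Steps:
h = 5
d = 54 (d = 55 - 1 = 54)
d*(h + 99) = 54*(5 + 99) = 54*104 = 5616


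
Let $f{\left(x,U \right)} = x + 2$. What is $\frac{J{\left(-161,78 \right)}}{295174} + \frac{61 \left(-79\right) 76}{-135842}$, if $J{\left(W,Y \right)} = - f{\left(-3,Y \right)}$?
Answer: $\frac{54052921149}{20048513254} \approx 2.6961$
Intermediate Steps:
$f{\left(x,U \right)} = 2 + x$
$J{\left(W,Y \right)} = 1$ ($J{\left(W,Y \right)} = - (2 - 3) = \left(-1\right) \left(-1\right) = 1$)
$\frac{J{\left(-161,78 \right)}}{295174} + \frac{61 \left(-79\right) 76}{-135842} = 1 \cdot \frac{1}{295174} + \frac{61 \left(-79\right) 76}{-135842} = 1 \cdot \frac{1}{295174} + \left(-4819\right) 76 \left(- \frac{1}{135842}\right) = \frac{1}{295174} - - \frac{183122}{67921} = \frac{1}{295174} + \frac{183122}{67921} = \frac{54052921149}{20048513254}$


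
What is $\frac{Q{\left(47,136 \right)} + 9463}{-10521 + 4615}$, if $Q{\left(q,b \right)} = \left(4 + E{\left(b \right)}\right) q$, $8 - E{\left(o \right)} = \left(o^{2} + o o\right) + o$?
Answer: $\frac{1734989}{5906} \approx 293.77$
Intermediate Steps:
$E{\left(o \right)} = 8 - o - 2 o^{2}$ ($E{\left(o \right)} = 8 - \left(\left(o^{2} + o o\right) + o\right) = 8 - \left(\left(o^{2} + o^{2}\right) + o\right) = 8 - \left(2 o^{2} + o\right) = 8 - \left(o + 2 o^{2}\right) = 8 - o - 2 o^{2}$)
$Q{\left(q,b \right)} = q \left(12 - b - 2 b^{2}\right)$ ($Q{\left(q,b \right)} = \left(4 - \left(-8 + b + 2 b^{2}\right)\right) q = \left(12 - b - 2 b^{2}\right) q = q \left(12 - b - 2 b^{2}\right)$)
$\frac{Q{\left(47,136 \right)} + 9463}{-10521 + 4615} = \frac{47 \left(12 - 136 - 2 \cdot 136^{2}\right) + 9463}{-10521 + 4615} = \frac{47 \left(12 - 136 - 36992\right) + 9463}{-5906} = \left(47 \left(12 - 136 - 36992\right) + 9463\right) \left(- \frac{1}{5906}\right) = \left(47 \left(-37116\right) + 9463\right) \left(- \frac{1}{5906}\right) = \left(-1744452 + 9463\right) \left(- \frac{1}{5906}\right) = \left(-1734989\right) \left(- \frac{1}{5906}\right) = \frac{1734989}{5906}$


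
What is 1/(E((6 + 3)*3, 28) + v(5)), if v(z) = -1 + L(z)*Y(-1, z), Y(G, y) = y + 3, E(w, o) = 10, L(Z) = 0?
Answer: 1/9 ≈ 0.11111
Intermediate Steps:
Y(G, y) = 3 + y
v(z) = -1 (v(z) = -1 + 0*(3 + z) = -1 + 0 = -1)
1/(E((6 + 3)*3, 28) + v(5)) = 1/(10 - 1) = 1/9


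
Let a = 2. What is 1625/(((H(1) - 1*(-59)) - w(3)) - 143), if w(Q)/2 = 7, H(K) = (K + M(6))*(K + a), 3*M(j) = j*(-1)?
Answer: -1625/101 ≈ -16.089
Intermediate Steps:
M(j) = -j/3 (M(j) = (j*(-1))/3 = (-j)/3 = -j/3)
H(K) = (-2 + K)*(2 + K) (H(K) = (K - 1/3*6)*(K + 2) = (K - 2)*(2 + K) = (-2 + K)*(2 + K))
w(Q) = 14 (w(Q) = 2*7 = 14)
1625/(((H(1) - 1*(-59)) - w(3)) - 143) = 1625/((((-4 + 1**2) - 1*(-59)) - 1*14) - 143) = 1625/((((-4 + 1) + 59) - 14) - 143) = 1625/(((-3 + 59) - 14) - 143) = 1625/((56 - 14) - 143) = 1625/(42 - 143) = 1625/(-101) = 1625*(-1/101) = -1625/101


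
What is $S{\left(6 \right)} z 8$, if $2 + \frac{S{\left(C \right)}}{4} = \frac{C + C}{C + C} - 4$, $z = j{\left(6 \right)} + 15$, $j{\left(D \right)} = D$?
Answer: $-3360$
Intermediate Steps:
$z = 21$ ($z = 6 + 15 = 21$)
$S{\left(C \right)} = -20$ ($S{\left(C \right)} = -8 + 4 \left(\frac{C + C}{C + C} - 4\right) = -8 + 4 \left(\frac{2 C}{2 C} - 4\right) = -8 + 4 \left(2 C \frac{1}{2 C} - 4\right) = -8 + 4 \left(1 - 4\right) = -8 + 4 \left(-3\right) = -8 - 12 = -20$)
$S{\left(6 \right)} z 8 = \left(-20\right) 21 \cdot 8 = \left(-420\right) 8 = -3360$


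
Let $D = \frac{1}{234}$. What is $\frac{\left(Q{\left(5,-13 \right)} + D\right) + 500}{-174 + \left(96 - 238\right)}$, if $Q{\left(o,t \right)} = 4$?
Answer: $- \frac{117937}{73944} \approx -1.5949$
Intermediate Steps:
$D = \frac{1}{234} \approx 0.0042735$
$\frac{\left(Q{\left(5,-13 \right)} + D\right) + 500}{-174 + \left(96 - 238\right)} = \frac{\left(4 + \frac{1}{234}\right) + 500}{-174 + \left(96 - 238\right)} = \frac{\frac{937}{234} + 500}{-174 + \left(96 - 238\right)} = \frac{117937}{234 \left(-174 - 142\right)} = \frac{117937}{234 \left(-316\right)} = \frac{117937}{234} \left(- \frac{1}{316}\right) = - \frac{117937}{73944}$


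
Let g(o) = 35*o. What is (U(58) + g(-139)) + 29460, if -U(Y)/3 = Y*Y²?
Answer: -560741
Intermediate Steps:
U(Y) = -3*Y³ (U(Y) = -3*Y*Y² = -3*Y³)
(U(58) + g(-139)) + 29460 = (-3*58³ + 35*(-139)) + 29460 = (-3*195112 - 4865) + 29460 = (-585336 - 4865) + 29460 = -590201 + 29460 = -560741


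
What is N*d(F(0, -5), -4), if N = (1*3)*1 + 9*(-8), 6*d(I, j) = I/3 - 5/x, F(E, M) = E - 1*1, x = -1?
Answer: -161/3 ≈ -53.667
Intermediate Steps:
F(E, M) = -1 + E (F(E, M) = E - 1 = -1 + E)
d(I, j) = ⅚ + I/18 (d(I, j) = (I/3 - 5/(-1))/6 = (I*(⅓) - 5*(-1))/6 = (I/3 + 5)/6 = (5 + I/3)/6 = ⅚ + I/18)
N = -69 (N = 3*1 - 72 = 3 - 72 = -69)
N*d(F(0, -5), -4) = -69*(⅚ + (-1 + 0)/18) = -69*(⅚ + (1/18)*(-1)) = -69*(⅚ - 1/18) = -69*7/9 = -161/3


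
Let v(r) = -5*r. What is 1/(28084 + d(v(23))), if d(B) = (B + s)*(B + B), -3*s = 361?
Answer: 3/246632 ≈ 1.2164e-5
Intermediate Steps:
s = -361/3 (s = -⅓*361 = -361/3 ≈ -120.33)
d(B) = 2*B*(-361/3 + B) (d(B) = (B - 361/3)*(B + B) = (-361/3 + B)*(2*B) = 2*B*(-361/3 + B))
1/(28084 + d(v(23))) = 1/(28084 + 2*(-5*23)*(-361 + 3*(-5*23))/3) = 1/(28084 + (⅔)*(-115)*(-361 + 3*(-115))) = 1/(28084 + (⅔)*(-115)*(-361 - 345)) = 1/(28084 + (⅔)*(-115)*(-706)) = 1/(28084 + 162380/3) = 1/(246632/3) = 3/246632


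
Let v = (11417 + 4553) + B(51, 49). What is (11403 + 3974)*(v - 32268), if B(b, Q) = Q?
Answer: -249860873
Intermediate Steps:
v = 16019 (v = (11417 + 4553) + 49 = 15970 + 49 = 16019)
(11403 + 3974)*(v - 32268) = (11403 + 3974)*(16019 - 32268) = 15377*(-16249) = -249860873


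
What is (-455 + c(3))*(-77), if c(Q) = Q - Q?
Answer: 35035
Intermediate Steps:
c(Q) = 0
(-455 + c(3))*(-77) = (-455 + 0)*(-77) = -455*(-77) = 35035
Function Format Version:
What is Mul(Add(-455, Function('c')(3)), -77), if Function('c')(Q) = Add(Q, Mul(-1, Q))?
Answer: 35035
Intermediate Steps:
Function('c')(Q) = 0
Mul(Add(-455, Function('c')(3)), -77) = Mul(Add(-455, 0), -77) = Mul(-455, -77) = 35035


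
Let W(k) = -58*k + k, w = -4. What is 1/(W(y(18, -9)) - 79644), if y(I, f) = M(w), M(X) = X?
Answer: -1/79416 ≈ -1.2592e-5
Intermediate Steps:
y(I, f) = -4
W(k) = -57*k
1/(W(y(18, -9)) - 79644) = 1/(-57*(-4) - 79644) = 1/(228 - 79644) = 1/(-79416) = -1/79416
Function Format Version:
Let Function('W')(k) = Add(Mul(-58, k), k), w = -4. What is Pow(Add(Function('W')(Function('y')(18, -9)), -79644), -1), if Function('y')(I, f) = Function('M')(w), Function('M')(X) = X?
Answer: Rational(-1, 79416) ≈ -1.2592e-5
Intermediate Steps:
Function('y')(I, f) = -4
Function('W')(k) = Mul(-57, k)
Pow(Add(Function('W')(Function('y')(18, -9)), -79644), -1) = Pow(Add(Mul(-57, -4), -79644), -1) = Pow(Add(228, -79644), -1) = Pow(-79416, -1) = Rational(-1, 79416)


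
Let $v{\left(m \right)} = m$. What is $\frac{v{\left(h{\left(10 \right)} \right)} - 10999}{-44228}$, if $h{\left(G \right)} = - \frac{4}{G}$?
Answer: $\frac{54997}{221140} \approx 0.2487$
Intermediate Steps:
$\frac{v{\left(h{\left(10 \right)} \right)} - 10999}{-44228} = \frac{- \frac{4}{10} - 10999}{-44228} = \left(\left(-4\right) \frac{1}{10} - 10999\right) \left(- \frac{1}{44228}\right) = \left(- \frac{2}{5} - 10999\right) \left(- \frac{1}{44228}\right) = \left(- \frac{54997}{5}\right) \left(- \frac{1}{44228}\right) = \frac{54997}{221140}$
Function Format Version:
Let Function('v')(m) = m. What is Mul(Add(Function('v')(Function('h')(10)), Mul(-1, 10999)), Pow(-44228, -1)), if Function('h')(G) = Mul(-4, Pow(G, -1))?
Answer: Rational(54997, 221140) ≈ 0.24870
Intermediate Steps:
Mul(Add(Function('v')(Function('h')(10)), Mul(-1, 10999)), Pow(-44228, -1)) = Mul(Add(Mul(-4, Pow(10, -1)), Mul(-1, 10999)), Pow(-44228, -1)) = Mul(Add(Mul(-4, Rational(1, 10)), -10999), Rational(-1, 44228)) = Mul(Add(Rational(-2, 5), -10999), Rational(-1, 44228)) = Mul(Rational(-54997, 5), Rational(-1, 44228)) = Rational(54997, 221140)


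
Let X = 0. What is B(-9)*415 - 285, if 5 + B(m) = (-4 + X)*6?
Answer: -12320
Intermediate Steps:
B(m) = -29 (B(m) = -5 + (-4 + 0)*6 = -5 - 4*6 = -5 - 24 = -29)
B(-9)*415 - 285 = -29*415 - 285 = -12035 - 285 = -12320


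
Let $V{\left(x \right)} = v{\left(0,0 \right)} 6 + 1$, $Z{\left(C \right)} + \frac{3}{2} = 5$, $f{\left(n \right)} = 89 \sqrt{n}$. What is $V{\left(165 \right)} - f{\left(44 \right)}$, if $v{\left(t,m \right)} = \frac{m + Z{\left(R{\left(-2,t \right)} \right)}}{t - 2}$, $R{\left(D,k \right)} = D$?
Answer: $- \frac{19}{2} - 178 \sqrt{11} \approx -599.86$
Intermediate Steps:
$Z{\left(C \right)} = \frac{7}{2}$ ($Z{\left(C \right)} = - \frac{3}{2} + 5 = \frac{7}{2}$)
$v{\left(t,m \right)} = \frac{\frac{7}{2} + m}{-2 + t}$ ($v{\left(t,m \right)} = \frac{m + \frac{7}{2}}{t - 2} = \frac{\frac{7}{2} + m}{-2 + t}$)
$V{\left(x \right)} = - \frac{19}{2}$ ($V{\left(x \right)} = \frac{\frac{7}{2} + 0}{-2 + 0} \cdot 6 + 1 = \frac{1}{-2} \cdot \frac{7}{2} \cdot 6 + 1 = \left(- \frac{1}{2}\right) \frac{7}{2} \cdot 6 + 1 = \left(- \frac{7}{4}\right) 6 + 1 = - \frac{21}{2} + 1 = - \frac{19}{2}$)
$V{\left(165 \right)} - f{\left(44 \right)} = - \frac{19}{2} - 89 \sqrt{44} = - \frac{19}{2} - 89 \cdot 2 \sqrt{11} = - \frac{19}{2} - 178 \sqrt{11}$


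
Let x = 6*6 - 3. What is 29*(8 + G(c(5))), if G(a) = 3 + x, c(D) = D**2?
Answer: 1276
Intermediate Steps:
x = 33 (x = 36 - 3 = 33)
G(a) = 36 (G(a) = 3 + 33 = 36)
29*(8 + G(c(5))) = 29*(8 + 36) = 29*44 = 1276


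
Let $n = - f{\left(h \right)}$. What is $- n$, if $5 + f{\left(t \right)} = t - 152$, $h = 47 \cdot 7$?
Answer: $172$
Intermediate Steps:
$h = 329$
$f{\left(t \right)} = -157 + t$ ($f{\left(t \right)} = -5 + \left(t - 152\right) = -5 + \left(-152 + t\right) = -157 + t$)
$n = -172$ ($n = - (-157 + 329) = \left(-1\right) 172 = -172$)
$- n = \left(-1\right) \left(-172\right) = 172$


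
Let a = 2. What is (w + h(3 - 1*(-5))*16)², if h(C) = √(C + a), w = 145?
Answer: 23585 + 4640*√10 ≈ 38258.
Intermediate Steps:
h(C) = √(2 + C) (h(C) = √(C + 2) = √(2 + C))
(w + h(3 - 1*(-5))*16)² = (145 + √(2 + (3 - 1*(-5)))*16)² = (145 + √(2 + (3 + 5))*16)² = (145 + √(2 + 8)*16)² = (145 + √10*16)² = (145 + 16*√10)²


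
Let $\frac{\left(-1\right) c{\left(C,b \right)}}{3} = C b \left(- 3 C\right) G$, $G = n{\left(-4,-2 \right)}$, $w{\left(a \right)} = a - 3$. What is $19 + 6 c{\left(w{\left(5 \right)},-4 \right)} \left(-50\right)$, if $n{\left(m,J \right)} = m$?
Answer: $-172781$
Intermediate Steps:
$w{\left(a \right)} = -3 + a$
$G = -4$
$c{\left(C,b \right)} = - 36 b C^{2}$ ($c{\left(C,b \right)} = - 3 C b \left(- 3 C\right) \left(-4\right) = - 3 - 3 b C^{2} \left(-4\right) = - 3 \cdot 12 b C^{2} = - 36 b C^{2}$)
$19 + 6 c{\left(w{\left(5 \right)},-4 \right)} \left(-50\right) = 19 + 6 \left(\left(-36\right) \left(-4\right) \left(-3 + 5\right)^{2}\right) \left(-50\right) = 19 + 6 \left(\left(-36\right) \left(-4\right) 2^{2}\right) \left(-50\right) = 19 + 6 \left(\left(-36\right) \left(-4\right) 4\right) \left(-50\right) = 19 + 6 \cdot 576 \left(-50\right) = 19 + 3456 \left(-50\right) = 19 - 172800 = -172781$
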